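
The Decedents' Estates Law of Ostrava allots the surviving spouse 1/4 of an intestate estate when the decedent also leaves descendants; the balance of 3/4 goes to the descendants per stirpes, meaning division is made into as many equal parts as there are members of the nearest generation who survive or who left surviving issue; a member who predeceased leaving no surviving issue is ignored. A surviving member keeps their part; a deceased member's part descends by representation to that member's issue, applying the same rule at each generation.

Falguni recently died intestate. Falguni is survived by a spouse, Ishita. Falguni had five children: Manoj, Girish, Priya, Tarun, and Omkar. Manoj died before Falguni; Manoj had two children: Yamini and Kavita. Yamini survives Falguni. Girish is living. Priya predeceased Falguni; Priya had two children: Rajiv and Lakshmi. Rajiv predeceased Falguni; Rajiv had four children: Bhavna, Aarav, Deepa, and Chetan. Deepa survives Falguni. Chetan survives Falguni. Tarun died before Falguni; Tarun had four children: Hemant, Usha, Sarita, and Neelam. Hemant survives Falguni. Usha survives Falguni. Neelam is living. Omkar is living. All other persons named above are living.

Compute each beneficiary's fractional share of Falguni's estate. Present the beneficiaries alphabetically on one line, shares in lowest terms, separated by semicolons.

Ishita, as surviving spouse, takes 1/4.
The remaining 3/4 passes to Falguni's descendants per stirpes.
The 3/4 is divided into 5 equal shares of 3/20 among Manoj, Girish, Priya, Tarun, Omkar.
Manoj predeceased; the 3/20 allotted to Manoj's branch passes to Manoj's issue by representation.
The 3/20 is divided into 2 equal shares of 3/40 among Yamini, Kavita.
Yamini is living and takes 3/40.
Kavita is living and takes 3/40.
Girish is living and takes 3/20.
Priya predeceased; the 3/20 allotted to Priya's branch passes to Priya's issue by representation.
The 3/20 is divided into 2 equal shares of 3/40 among Rajiv, Lakshmi.
Rajiv predeceased; the 3/40 allotted to Rajiv's branch passes to Rajiv's issue by representation.
The 3/40 is divided into 4 equal shares of 3/160 among Bhavna, Aarav, Deepa, Chetan.
Bhavna is living and takes 3/160.
Aarav is living and takes 3/160.
Deepa is living and takes 3/160.
Chetan is living and takes 3/160.
Lakshmi is living and takes 3/40.
Tarun predeceased; the 3/20 allotted to Tarun's branch passes to Tarun's issue by representation.
The 3/20 is divided into 4 equal shares of 3/80 among Hemant, Usha, Sarita, Neelam.
Hemant is living and takes 3/80.
Usha is living and takes 3/80.
Sarita is living and takes 3/80.
Neelam is living and takes 3/80.
Omkar is living and takes 3/20.

Aarav 3/160; Bhavna 3/160; Chetan 3/160; Deepa 3/160; Girish 3/20; Hemant 3/80; Ishita 1/4; Kavita 3/40; Lakshmi 3/40; Neelam 3/80; Omkar 3/20; Sarita 3/80; Usha 3/80; Yamini 3/40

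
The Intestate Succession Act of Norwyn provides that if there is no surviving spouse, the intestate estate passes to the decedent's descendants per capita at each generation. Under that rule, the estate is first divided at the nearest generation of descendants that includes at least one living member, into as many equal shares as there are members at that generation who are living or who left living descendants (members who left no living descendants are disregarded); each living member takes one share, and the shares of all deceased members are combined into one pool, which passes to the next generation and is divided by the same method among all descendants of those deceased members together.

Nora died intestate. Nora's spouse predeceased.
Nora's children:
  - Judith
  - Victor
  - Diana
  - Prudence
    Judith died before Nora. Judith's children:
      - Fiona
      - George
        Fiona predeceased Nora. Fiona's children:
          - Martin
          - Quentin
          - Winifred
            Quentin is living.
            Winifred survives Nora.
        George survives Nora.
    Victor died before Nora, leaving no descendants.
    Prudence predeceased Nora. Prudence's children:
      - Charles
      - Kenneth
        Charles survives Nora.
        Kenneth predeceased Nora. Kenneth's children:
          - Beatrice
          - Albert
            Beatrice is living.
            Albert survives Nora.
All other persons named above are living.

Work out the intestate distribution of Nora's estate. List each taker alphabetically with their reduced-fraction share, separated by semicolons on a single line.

Albert 1/15; Beatrice 1/15; Charles 1/6; Diana 1/3; George 1/6; Martin 1/15; Quentin 1/15; Winifred 1/15

There is no surviving spouse, so the entire estate passes to Nora's descendants per capita at each generation.
At generation 1 (Judith, Diana, Prudence) there are 3 shares of (1)/3 = 1/3 each.
Living: Diana — each takes 1/3.
Deceased: Judith and Prudence. Their combined 2/3 is pooled and carried to generation 2.
At generation 2 (Fiona, George, Charles, Kenneth) there are 4 shares of (2/3)/4 = 1/6 each.
Living: George and Charles — each takes 1/6.
Deceased: Fiona and Kenneth. Their combined 1/3 is pooled and carried to generation 3.
At generation 3 (Martin, Quentin, Winifred, Beatrice, Albert) there are 5 shares of (1/3)/5 = 1/15 each.
Living: Martin, Quentin, Winifred, Beatrice, and Albert — each takes 1/15.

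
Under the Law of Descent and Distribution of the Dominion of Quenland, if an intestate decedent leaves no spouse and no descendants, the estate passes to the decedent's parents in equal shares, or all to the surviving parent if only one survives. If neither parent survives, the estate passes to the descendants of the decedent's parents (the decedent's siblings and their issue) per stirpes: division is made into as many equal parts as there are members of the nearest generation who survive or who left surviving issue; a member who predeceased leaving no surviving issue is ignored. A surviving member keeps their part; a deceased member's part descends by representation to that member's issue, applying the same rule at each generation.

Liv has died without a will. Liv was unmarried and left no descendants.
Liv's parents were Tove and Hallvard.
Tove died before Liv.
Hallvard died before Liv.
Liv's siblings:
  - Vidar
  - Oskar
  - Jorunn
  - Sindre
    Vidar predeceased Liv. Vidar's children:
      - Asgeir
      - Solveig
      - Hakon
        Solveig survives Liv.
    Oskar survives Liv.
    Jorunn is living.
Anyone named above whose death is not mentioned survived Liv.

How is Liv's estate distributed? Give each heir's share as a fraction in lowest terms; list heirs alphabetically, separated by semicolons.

Asgeir 1/12; Hakon 1/12; Jorunn 1/4; Oskar 1/4; Sindre 1/4; Solveig 1/12

Neither parent survives and there are no descendants, so the estate passes to Liv's siblings and their issue per stirpes.
The estate is divided into 4 equal shares of 1/4 among Vidar, Oskar, Jorunn, Sindre.
Vidar predeceased; the 1/4 allotted to Vidar's branch passes to Vidar's issue by representation.
The 1/4 is divided into 3 equal shares of 1/12 among Asgeir, Solveig, Hakon.
Asgeir is living and takes 1/12.
Solveig is living and takes 1/12.
Hakon is living and takes 1/12.
Oskar is living and takes 1/4.
Jorunn is living and takes 1/4.
Sindre is living and takes 1/4.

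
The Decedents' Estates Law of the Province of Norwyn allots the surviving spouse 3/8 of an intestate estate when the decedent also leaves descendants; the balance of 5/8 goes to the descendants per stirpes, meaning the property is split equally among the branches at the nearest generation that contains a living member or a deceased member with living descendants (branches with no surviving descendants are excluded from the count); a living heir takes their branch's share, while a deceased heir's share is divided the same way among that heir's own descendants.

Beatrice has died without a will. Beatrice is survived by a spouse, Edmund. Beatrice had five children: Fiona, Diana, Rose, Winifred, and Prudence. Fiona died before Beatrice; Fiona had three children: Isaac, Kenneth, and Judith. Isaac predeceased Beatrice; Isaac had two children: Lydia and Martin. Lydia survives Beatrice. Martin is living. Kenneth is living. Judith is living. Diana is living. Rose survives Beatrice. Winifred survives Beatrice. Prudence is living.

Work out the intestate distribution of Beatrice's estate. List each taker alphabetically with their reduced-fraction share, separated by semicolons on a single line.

Edmund, as surviving spouse, takes 3/8.
The remaining 5/8 passes to Beatrice's descendants per stirpes.
The 5/8 is divided into 5 equal shares of 1/8 among Fiona, Diana, Rose, Winifred, Prudence.
Fiona predeceased; the 1/8 allotted to Fiona's branch passes to Fiona's issue by representation.
The 1/8 is divided into 3 equal shares of 1/24 among Isaac, Kenneth, Judith.
Isaac predeceased; the 1/24 allotted to Isaac's branch passes to Isaac's issue by representation.
The 1/24 is divided into 2 equal shares of 1/48 among Lydia, Martin.
Lydia is living and takes 1/48.
Martin is living and takes 1/48.
Kenneth is living and takes 1/24.
Judith is living and takes 1/24.
Diana is living and takes 1/8.
Rose is living and takes 1/8.
Winifred is living and takes 1/8.
Prudence is living and takes 1/8.

Diana 1/8; Edmund 3/8; Judith 1/24; Kenneth 1/24; Lydia 1/48; Martin 1/48; Prudence 1/8; Rose 1/8; Winifred 1/8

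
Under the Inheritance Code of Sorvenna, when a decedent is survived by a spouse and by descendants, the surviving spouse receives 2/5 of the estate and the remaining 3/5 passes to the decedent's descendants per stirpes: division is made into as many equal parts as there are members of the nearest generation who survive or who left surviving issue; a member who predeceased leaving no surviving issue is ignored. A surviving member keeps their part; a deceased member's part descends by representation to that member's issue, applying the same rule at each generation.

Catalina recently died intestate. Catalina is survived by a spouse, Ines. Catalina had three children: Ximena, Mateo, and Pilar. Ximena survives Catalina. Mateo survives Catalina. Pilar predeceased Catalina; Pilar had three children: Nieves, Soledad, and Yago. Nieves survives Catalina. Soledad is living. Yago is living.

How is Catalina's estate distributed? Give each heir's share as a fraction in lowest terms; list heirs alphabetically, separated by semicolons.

Ines 2/5; Mateo 1/5; Nieves 1/15; Soledad 1/15; Ximena 1/5; Yago 1/15

Ines, as surviving spouse, takes 2/5.
The remaining 3/5 passes to Catalina's descendants per stirpes.
The 3/5 is divided into 3 equal shares of 1/5 among Ximena, Mateo, Pilar.
Ximena is living and takes 1/5.
Mateo is living and takes 1/5.
Pilar predeceased; the 1/5 allotted to Pilar's branch passes to Pilar's issue by representation.
The 1/5 is divided into 3 equal shares of 1/15 among Nieves, Soledad, Yago.
Nieves is living and takes 1/15.
Soledad is living and takes 1/15.
Yago is living and takes 1/15.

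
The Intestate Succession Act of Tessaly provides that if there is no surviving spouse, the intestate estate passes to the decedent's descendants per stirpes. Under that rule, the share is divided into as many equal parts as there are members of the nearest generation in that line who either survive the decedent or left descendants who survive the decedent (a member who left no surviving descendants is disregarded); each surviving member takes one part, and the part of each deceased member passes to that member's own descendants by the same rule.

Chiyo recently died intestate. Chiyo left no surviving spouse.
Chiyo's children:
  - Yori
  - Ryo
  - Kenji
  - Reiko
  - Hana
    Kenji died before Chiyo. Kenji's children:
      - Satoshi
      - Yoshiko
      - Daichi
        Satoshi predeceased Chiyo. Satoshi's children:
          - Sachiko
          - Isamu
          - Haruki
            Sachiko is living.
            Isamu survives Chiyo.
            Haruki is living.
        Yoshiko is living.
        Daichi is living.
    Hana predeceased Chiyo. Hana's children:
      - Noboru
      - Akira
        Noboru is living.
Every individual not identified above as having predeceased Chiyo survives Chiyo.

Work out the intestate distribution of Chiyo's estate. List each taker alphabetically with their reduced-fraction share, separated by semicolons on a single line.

Akira 1/10; Daichi 1/15; Haruki 1/45; Isamu 1/45; Noboru 1/10; Reiko 1/5; Ryo 1/5; Sachiko 1/45; Yori 1/5; Yoshiko 1/15

There is no surviving spouse, so the entire estate passes to Chiyo's descendants per stirpes.
The estate is divided into 5 equal shares of 1/5 among Yori, Ryo, Kenji, Reiko, Hana.
Yori is living and takes 1/5.
Ryo is living and takes 1/5.
Kenji predeceased; the 1/5 allotted to Kenji's branch passes to Kenji's issue by representation.
The 1/5 is divided into 3 equal shares of 1/15 among Satoshi, Yoshiko, Daichi.
Satoshi predeceased; the 1/15 allotted to Satoshi's branch passes to Satoshi's issue by representation.
The 1/15 is divided into 3 equal shares of 1/45 among Sachiko, Isamu, Haruki.
Sachiko is living and takes 1/45.
Isamu is living and takes 1/45.
Haruki is living and takes 1/45.
Yoshiko is living and takes 1/15.
Daichi is living and takes 1/15.
Reiko is living and takes 1/5.
Hana predeceased; the 1/5 allotted to Hana's branch passes to Hana's issue by representation.
The 1/5 is divided into 2 equal shares of 1/10 among Noboru, Akira.
Noboru is living and takes 1/10.
Akira is living and takes 1/10.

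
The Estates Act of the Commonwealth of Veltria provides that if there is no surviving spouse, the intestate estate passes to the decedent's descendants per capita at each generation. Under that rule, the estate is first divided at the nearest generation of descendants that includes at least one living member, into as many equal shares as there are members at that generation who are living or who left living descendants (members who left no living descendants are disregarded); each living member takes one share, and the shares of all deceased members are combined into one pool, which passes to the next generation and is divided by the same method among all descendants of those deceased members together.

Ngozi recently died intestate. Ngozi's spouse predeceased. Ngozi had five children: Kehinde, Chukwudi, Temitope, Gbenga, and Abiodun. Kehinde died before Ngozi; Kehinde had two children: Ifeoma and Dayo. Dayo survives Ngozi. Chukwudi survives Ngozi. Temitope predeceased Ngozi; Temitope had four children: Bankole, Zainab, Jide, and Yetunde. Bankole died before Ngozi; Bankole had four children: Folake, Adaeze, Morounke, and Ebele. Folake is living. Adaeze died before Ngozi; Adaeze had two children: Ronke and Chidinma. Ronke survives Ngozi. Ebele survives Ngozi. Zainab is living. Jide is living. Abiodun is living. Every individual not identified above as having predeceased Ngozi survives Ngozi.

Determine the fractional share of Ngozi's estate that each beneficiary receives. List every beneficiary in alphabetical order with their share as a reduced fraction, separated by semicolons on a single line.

There is no surviving spouse, so the entire estate passes to Ngozi's descendants per capita at each generation.
At generation 1 (Kehinde, Chukwudi, Temitope, Gbenga, Abiodun) there are 5 shares of (1)/5 = 1/5 each.
Living: Chukwudi, Gbenga, and Abiodun — each takes 1/5.
Deceased: Kehinde and Temitope. Their combined 2/5 is pooled and carried to generation 2.
At generation 2 (Ifeoma, Dayo, Bankole, Zainab, Jide, Yetunde) there are 6 shares of (2/5)/6 = 1/15 each.
Living: Ifeoma, Dayo, Zainab, Jide, and Yetunde — each takes 1/15.
Deceased: Bankole. That 1/15 share is carried to generation 3.
At generation 3 (Folake, Adaeze, Morounke, Ebele) there are 4 shares of (1/15)/4 = 1/60 each.
Living: Folake, Morounke, and Ebele — each takes 1/60.
Deceased: Adaeze. That 1/60 share is carried to generation 4.
At generation 4 (Ronke, Chidinma) there are 2 shares of (1/60)/2 = 1/120 each.
Living: Ronke and Chidinma — each takes 1/120.

Abiodun 1/5; Chidinma 1/120; Chukwudi 1/5; Dayo 1/15; Ebele 1/60; Folake 1/60; Gbenga 1/5; Ifeoma 1/15; Jide 1/15; Morounke 1/60; Ronke 1/120; Yetunde 1/15; Zainab 1/15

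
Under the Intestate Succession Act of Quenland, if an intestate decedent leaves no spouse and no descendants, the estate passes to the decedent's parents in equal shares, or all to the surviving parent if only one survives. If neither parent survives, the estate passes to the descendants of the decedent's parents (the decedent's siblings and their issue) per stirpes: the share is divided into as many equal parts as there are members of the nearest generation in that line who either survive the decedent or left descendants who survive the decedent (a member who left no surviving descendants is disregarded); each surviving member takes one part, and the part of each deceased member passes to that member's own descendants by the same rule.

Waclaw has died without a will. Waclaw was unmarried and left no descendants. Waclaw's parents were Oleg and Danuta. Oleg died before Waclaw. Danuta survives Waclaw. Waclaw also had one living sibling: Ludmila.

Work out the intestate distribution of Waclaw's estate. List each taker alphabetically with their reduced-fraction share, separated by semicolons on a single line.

Danuta 1

Only one parent, Danuta, survives, so Danuta takes the entire estate. The siblings take nothing because a surviving parent has priority.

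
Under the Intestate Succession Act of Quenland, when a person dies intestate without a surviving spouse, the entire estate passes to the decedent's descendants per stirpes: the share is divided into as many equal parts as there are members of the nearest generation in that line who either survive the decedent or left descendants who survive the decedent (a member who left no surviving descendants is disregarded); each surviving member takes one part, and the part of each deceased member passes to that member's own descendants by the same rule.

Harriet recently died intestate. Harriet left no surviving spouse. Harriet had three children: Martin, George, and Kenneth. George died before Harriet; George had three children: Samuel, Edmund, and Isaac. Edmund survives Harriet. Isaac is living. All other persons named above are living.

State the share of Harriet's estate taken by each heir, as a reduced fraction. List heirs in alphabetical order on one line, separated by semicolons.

There is no surviving spouse, so the entire estate passes to Harriet's descendants per stirpes.
The estate is divided into 3 equal shares of 1/3 among Martin, George, Kenneth.
Martin is living and takes 1/3.
George predeceased; the 1/3 allotted to George's branch passes to George's issue by representation.
The 1/3 is divided into 3 equal shares of 1/9 among Samuel, Edmund, Isaac.
Samuel is living and takes 1/9.
Edmund is living and takes 1/9.
Isaac is living and takes 1/9.
Kenneth is living and takes 1/3.

Edmund 1/9; Isaac 1/9; Kenneth 1/3; Martin 1/3; Samuel 1/9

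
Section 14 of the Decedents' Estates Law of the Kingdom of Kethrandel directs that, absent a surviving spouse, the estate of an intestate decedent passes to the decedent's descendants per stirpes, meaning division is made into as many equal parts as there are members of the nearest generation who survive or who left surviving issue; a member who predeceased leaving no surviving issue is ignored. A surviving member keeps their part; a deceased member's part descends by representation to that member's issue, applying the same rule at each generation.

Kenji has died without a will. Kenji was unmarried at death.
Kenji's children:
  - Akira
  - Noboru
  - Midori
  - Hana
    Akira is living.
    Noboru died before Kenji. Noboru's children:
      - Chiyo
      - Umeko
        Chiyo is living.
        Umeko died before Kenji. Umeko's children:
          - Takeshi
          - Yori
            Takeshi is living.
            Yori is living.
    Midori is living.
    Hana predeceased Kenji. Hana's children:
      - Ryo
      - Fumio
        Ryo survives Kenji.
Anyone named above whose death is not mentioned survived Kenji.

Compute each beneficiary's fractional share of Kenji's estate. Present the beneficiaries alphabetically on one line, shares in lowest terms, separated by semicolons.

Akira 1/4; Chiyo 1/8; Fumio 1/8; Midori 1/4; Ryo 1/8; Takeshi 1/16; Yori 1/16

There is no surviving spouse, so the entire estate passes to Kenji's descendants per stirpes.
The estate is divided into 4 equal shares of 1/4 among Akira, Noboru, Midori, Hana.
Akira is living and takes 1/4.
Noboru predeceased; the 1/4 allotted to Noboru's branch passes to Noboru's issue by representation.
The 1/4 is divided into 2 equal shares of 1/8 among Chiyo, Umeko.
Chiyo is living and takes 1/8.
Umeko predeceased; the 1/8 allotted to Umeko's branch passes to Umeko's issue by representation.
The 1/8 is divided into 2 equal shares of 1/16 among Takeshi, Yori.
Takeshi is living and takes 1/16.
Yori is living and takes 1/16.
Midori is living and takes 1/4.
Hana predeceased; the 1/4 allotted to Hana's branch passes to Hana's issue by representation.
The 1/4 is divided into 2 equal shares of 1/8 among Ryo, Fumio.
Ryo is living and takes 1/8.
Fumio is living and takes 1/8.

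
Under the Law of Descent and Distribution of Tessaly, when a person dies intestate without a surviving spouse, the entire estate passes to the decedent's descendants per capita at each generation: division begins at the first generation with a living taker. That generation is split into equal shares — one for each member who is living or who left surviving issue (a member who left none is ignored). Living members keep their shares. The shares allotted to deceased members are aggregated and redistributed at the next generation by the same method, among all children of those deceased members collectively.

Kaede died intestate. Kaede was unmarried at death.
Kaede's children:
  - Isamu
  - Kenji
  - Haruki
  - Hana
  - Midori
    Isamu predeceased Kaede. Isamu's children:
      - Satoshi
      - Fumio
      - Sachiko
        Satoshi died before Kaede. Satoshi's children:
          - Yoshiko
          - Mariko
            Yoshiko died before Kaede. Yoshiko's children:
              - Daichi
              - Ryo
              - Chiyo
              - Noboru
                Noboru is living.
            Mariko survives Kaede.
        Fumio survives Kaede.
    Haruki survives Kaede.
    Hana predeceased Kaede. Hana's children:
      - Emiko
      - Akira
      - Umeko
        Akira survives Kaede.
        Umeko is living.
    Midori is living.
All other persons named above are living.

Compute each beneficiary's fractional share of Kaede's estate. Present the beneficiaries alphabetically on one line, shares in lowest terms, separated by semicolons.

Akira 1/15; Chiyo 1/120; Daichi 1/120; Emiko 1/15; Fumio 1/15; Haruki 1/5; Kenji 1/5; Mariko 1/30; Midori 1/5; Noboru 1/120; Ryo 1/120; Sachiko 1/15; Umeko 1/15

There is no surviving spouse, so the entire estate passes to Kaede's descendants per capita at each generation.
At generation 1 (Isamu, Kenji, Haruki, Hana, Midori) there are 5 shares of (1)/5 = 1/5 each.
Living: Kenji, Haruki, and Midori — each takes 1/5.
Deceased: Isamu and Hana. Their combined 2/5 is pooled and carried to generation 2.
At generation 2 (Satoshi, Fumio, Sachiko, Emiko, Akira, Umeko) there are 6 shares of (2/5)/6 = 1/15 each.
Living: Fumio, Sachiko, Emiko, Akira, and Umeko — each takes 1/15.
Deceased: Satoshi. That 1/15 share is carried to generation 3.
At generation 3 (Yoshiko, Mariko) there are 2 shares of (1/15)/2 = 1/30 each.
Living: Mariko — each takes 1/30.
Deceased: Yoshiko. That 1/30 share is carried to generation 4.
At generation 4 (Daichi, Ryo, Chiyo, Noboru) there are 4 shares of (1/30)/4 = 1/120 each.
Living: Daichi, Ryo, Chiyo, and Noboru — each takes 1/120.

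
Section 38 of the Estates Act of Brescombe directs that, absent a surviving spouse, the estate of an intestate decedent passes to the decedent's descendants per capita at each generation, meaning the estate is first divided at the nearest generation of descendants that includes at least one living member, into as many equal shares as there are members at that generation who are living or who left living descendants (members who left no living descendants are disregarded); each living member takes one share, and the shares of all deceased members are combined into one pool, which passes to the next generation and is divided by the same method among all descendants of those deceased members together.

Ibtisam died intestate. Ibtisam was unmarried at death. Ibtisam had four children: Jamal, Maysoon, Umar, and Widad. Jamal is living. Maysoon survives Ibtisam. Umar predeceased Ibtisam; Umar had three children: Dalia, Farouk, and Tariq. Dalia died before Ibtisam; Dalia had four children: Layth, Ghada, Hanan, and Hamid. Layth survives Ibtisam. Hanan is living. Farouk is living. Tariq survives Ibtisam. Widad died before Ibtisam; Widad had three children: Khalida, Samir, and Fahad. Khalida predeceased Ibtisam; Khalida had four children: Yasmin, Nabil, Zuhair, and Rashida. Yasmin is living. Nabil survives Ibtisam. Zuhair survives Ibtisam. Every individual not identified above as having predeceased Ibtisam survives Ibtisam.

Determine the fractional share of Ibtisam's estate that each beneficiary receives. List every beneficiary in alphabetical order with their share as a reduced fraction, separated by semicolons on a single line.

There is no surviving spouse, so the entire estate passes to Ibtisam's descendants per capita at each generation.
At generation 1 (Jamal, Maysoon, Umar, Widad) there are 4 shares of (1)/4 = 1/4 each.
Living: Jamal and Maysoon — each takes 1/4.
Deceased: Umar and Widad. Their combined 1/2 is pooled and carried to generation 2.
At generation 2 (Dalia, Farouk, Tariq, Khalida, Samir, Fahad) there are 6 shares of (1/2)/6 = 1/12 each.
Living: Farouk, Tariq, Samir, and Fahad — each takes 1/12.
Deceased: Dalia and Khalida. Their combined 1/6 is pooled and carried to generation 3.
At generation 3 (Layth, Ghada, Hanan, Hamid, Yasmin, Nabil, Zuhair, Rashida) there are 8 shares of (1/6)/8 = 1/48 each.
Living: Layth, Ghada, Hanan, Hamid, Yasmin, Nabil, Zuhair, and Rashida — each takes 1/48.

Fahad 1/12; Farouk 1/12; Ghada 1/48; Hamid 1/48; Hanan 1/48; Jamal 1/4; Layth 1/48; Maysoon 1/4; Nabil 1/48; Rashida 1/48; Samir 1/12; Tariq 1/12; Yasmin 1/48; Zuhair 1/48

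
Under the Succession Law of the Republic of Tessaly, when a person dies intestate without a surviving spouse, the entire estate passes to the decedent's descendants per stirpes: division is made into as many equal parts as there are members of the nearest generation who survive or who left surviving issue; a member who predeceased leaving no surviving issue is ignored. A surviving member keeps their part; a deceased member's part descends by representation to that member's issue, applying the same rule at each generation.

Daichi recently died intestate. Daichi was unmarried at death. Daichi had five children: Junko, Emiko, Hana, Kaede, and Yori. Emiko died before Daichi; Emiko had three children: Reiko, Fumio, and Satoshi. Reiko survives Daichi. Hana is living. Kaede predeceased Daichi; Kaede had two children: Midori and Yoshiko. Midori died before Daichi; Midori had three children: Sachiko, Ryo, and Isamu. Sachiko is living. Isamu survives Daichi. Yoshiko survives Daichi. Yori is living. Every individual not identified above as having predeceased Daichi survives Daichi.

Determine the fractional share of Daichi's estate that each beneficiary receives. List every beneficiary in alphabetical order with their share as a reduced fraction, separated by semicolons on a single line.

Fumio 1/15; Hana 1/5; Isamu 1/30; Junko 1/5; Reiko 1/15; Ryo 1/30; Sachiko 1/30; Satoshi 1/15; Yori 1/5; Yoshiko 1/10

There is no surviving spouse, so the entire estate passes to Daichi's descendants per stirpes.
The estate is divided into 5 equal shares of 1/5 among Junko, Emiko, Hana, Kaede, Yori.
Junko is living and takes 1/5.
Emiko predeceased; the 1/5 allotted to Emiko's branch passes to Emiko's issue by representation.
The 1/5 is divided into 3 equal shares of 1/15 among Reiko, Fumio, Satoshi.
Reiko is living and takes 1/15.
Fumio is living and takes 1/15.
Satoshi is living and takes 1/15.
Hana is living and takes 1/5.
Kaede predeceased; the 1/5 allotted to Kaede's branch passes to Kaede's issue by representation.
The 1/5 is divided into 2 equal shares of 1/10 among Midori, Yoshiko.
Midori predeceased; the 1/10 allotted to Midori's branch passes to Midori's issue by representation.
The 1/10 is divided into 3 equal shares of 1/30 among Sachiko, Ryo, Isamu.
Sachiko is living and takes 1/30.
Ryo is living and takes 1/30.
Isamu is living and takes 1/30.
Yoshiko is living and takes 1/10.
Yori is living and takes 1/5.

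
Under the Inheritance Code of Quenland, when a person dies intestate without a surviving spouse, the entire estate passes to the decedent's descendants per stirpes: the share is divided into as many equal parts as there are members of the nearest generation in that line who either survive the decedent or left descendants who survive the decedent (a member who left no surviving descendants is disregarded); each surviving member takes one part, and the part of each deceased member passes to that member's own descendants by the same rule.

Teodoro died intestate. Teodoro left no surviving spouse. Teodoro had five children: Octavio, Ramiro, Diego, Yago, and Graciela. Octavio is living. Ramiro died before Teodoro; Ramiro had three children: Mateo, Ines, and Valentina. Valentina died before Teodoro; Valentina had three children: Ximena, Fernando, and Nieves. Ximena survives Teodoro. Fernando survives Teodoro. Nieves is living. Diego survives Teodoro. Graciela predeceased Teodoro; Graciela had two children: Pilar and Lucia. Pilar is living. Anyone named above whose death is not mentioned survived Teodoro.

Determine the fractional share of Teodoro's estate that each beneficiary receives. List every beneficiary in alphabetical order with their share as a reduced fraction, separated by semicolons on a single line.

Diego 1/5; Fernando 1/45; Ines 1/15; Lucia 1/10; Mateo 1/15; Nieves 1/45; Octavio 1/5; Pilar 1/10; Ximena 1/45; Yago 1/5

There is no surviving spouse, so the entire estate passes to Teodoro's descendants per stirpes.
The estate is divided into 5 equal shares of 1/5 among Octavio, Ramiro, Diego, Yago, Graciela.
Octavio is living and takes 1/5.
Ramiro predeceased; the 1/5 allotted to Ramiro's branch passes to Ramiro's issue by representation.
The 1/5 is divided into 3 equal shares of 1/15 among Mateo, Ines, Valentina.
Mateo is living and takes 1/15.
Ines is living and takes 1/15.
Valentina predeceased; the 1/15 allotted to Valentina's branch passes to Valentina's issue by representation.
The 1/15 is divided into 3 equal shares of 1/45 among Ximena, Fernando, Nieves.
Ximena is living and takes 1/45.
Fernando is living and takes 1/45.
Nieves is living and takes 1/45.
Diego is living and takes 1/5.
Yago is living and takes 1/5.
Graciela predeceased; the 1/5 allotted to Graciela's branch passes to Graciela's issue by representation.
The 1/5 is divided into 2 equal shares of 1/10 among Pilar, Lucia.
Pilar is living and takes 1/10.
Lucia is living and takes 1/10.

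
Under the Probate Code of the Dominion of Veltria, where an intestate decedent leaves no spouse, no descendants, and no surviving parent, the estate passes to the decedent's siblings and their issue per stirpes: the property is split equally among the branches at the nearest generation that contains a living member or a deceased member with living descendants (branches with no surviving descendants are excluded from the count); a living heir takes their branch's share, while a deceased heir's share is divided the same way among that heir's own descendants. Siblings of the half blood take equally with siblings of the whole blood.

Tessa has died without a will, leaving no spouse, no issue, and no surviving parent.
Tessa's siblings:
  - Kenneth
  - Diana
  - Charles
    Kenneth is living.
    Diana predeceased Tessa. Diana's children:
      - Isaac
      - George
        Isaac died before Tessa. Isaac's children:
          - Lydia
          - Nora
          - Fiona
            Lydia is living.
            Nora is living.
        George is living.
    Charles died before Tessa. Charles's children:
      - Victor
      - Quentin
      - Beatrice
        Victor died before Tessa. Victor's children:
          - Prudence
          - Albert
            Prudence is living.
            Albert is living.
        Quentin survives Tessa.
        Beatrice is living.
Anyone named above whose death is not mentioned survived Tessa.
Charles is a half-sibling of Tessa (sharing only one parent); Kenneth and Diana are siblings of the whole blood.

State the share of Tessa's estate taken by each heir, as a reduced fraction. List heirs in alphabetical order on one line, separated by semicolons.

No spouse, descendants, or parent survives, so the estate passes to Tessa's siblings per stirpes.
Half-blood and whole-blood siblings take equally under the stated rule.
The estate is divided into 3 equal shares of 1/3 among Kenneth, Diana, Charles.
Kenneth is living and takes 1/3.
Diana predeceased; the 1/3 allotted to Diana's branch passes to Diana's issue by representation.
The 1/3 is divided into 2 equal shares of 1/6 among Isaac, George.
Isaac predeceased; the 1/6 allotted to Isaac's branch passes to Isaac's issue by representation.
The 1/6 is divided into 3 equal shares of 1/18 among Lydia, Nora, Fiona.
Lydia is living and takes 1/18.
Nora is living and takes 1/18.
Fiona is living and takes 1/18.
George is living and takes 1/6.
Charles predeceased; the 1/3 allotted to Charles's branch passes to Charles's issue by representation.
The 1/3 is divided into 3 equal shares of 1/9 among Victor, Quentin, Beatrice.
Victor predeceased; the 1/9 allotted to Victor's branch passes to Victor's issue by representation.
The 1/9 is divided into 2 equal shares of 1/18 among Prudence, Albert.
Prudence is living and takes 1/18.
Albert is living and takes 1/18.
Quentin is living and takes 1/9.
Beatrice is living and takes 1/9.

Albert 1/18; Beatrice 1/9; Fiona 1/18; George 1/6; Kenneth 1/3; Lydia 1/18; Nora 1/18; Prudence 1/18; Quentin 1/9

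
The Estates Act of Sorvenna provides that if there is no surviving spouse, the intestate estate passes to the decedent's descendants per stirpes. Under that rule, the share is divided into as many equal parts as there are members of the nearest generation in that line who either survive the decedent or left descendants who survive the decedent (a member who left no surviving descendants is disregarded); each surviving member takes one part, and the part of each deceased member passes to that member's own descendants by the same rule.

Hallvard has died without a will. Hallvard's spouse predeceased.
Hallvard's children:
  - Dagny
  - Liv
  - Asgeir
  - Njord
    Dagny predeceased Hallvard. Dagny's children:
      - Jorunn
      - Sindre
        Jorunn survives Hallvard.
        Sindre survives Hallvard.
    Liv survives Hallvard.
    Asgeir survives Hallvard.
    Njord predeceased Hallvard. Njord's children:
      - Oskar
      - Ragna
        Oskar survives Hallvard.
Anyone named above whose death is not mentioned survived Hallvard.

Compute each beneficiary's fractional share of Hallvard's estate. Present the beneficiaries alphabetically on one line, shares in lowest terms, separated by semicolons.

Asgeir 1/4; Jorunn 1/8; Liv 1/4; Oskar 1/8; Ragna 1/8; Sindre 1/8

There is no surviving spouse, so the entire estate passes to Hallvard's descendants per stirpes.
The estate is divided into 4 equal shares of 1/4 among Dagny, Liv, Asgeir, Njord.
Dagny predeceased; the 1/4 allotted to Dagny's branch passes to Dagny's issue by representation.
The 1/4 is divided into 2 equal shares of 1/8 among Jorunn, Sindre.
Jorunn is living and takes 1/8.
Sindre is living and takes 1/8.
Liv is living and takes 1/4.
Asgeir is living and takes 1/4.
Njord predeceased; the 1/4 allotted to Njord's branch passes to Njord's issue by representation.
The 1/4 is divided into 2 equal shares of 1/8 among Oskar, Ragna.
Oskar is living and takes 1/8.
Ragna is living and takes 1/8.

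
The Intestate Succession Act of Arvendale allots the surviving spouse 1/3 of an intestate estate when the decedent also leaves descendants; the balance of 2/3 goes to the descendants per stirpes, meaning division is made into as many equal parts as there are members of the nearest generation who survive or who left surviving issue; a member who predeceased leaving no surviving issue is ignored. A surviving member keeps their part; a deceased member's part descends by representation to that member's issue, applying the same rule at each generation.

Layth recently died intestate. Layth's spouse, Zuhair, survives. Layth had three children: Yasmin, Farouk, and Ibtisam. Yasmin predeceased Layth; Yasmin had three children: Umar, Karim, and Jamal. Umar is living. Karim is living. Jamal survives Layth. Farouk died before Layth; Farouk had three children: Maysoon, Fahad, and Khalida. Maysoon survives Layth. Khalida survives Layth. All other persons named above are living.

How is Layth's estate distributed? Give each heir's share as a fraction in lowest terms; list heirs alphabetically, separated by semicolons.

Zuhair, as surviving spouse, takes 1/3.
The remaining 2/3 passes to Layth's descendants per stirpes.
The 2/3 is divided into 3 equal shares of 2/9 among Yasmin, Farouk, Ibtisam.
Yasmin predeceased; the 2/9 allotted to Yasmin's branch passes to Yasmin's issue by representation.
The 2/9 is divided into 3 equal shares of 2/27 among Umar, Karim, Jamal.
Umar is living and takes 2/27.
Karim is living and takes 2/27.
Jamal is living and takes 2/27.
Farouk predeceased; the 2/9 allotted to Farouk's branch passes to Farouk's issue by representation.
The 2/9 is divided into 3 equal shares of 2/27 among Maysoon, Fahad, Khalida.
Maysoon is living and takes 2/27.
Fahad is living and takes 2/27.
Khalida is living and takes 2/27.
Ibtisam is living and takes 2/9.

Fahad 2/27; Ibtisam 2/9; Jamal 2/27; Karim 2/27; Khalida 2/27; Maysoon 2/27; Umar 2/27; Zuhair 1/3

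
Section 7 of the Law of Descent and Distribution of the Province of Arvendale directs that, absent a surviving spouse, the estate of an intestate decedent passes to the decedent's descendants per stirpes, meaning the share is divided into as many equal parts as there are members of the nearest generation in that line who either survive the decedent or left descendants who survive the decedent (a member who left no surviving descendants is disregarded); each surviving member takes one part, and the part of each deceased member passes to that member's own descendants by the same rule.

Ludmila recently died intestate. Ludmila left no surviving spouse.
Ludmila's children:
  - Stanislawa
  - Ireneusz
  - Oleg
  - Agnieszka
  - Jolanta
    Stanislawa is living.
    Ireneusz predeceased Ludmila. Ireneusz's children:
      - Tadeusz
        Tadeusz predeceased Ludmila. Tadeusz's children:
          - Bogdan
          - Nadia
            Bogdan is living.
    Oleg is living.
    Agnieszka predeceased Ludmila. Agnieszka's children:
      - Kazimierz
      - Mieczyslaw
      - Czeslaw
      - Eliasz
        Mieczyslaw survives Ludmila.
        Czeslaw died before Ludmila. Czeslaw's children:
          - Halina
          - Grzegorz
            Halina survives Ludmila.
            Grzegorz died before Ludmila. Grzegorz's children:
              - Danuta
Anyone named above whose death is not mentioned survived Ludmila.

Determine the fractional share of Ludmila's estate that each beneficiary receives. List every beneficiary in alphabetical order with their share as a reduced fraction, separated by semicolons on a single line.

Bogdan 1/10; Danuta 1/40; Eliasz 1/20; Halina 1/40; Jolanta 1/5; Kazimierz 1/20; Mieczyslaw 1/20; Nadia 1/10; Oleg 1/5; Stanislawa 1/5

There is no surviving spouse, so the entire estate passes to Ludmila's descendants per stirpes.
The estate is divided into 5 equal shares of 1/5 among Stanislawa, Ireneusz, Oleg, Agnieszka, Jolanta.
Stanislawa is living and takes 1/5.
Ireneusz predeceased; the 1/5 allotted to Ireneusz's branch passes to Ireneusz's issue by representation.
Tadeusz's line is the sole branch at this level, so the full 1/5 passes to Tadeusz's issue by representation.
The 1/5 is divided into 2 equal shares of 1/10 among Bogdan, Nadia.
Bogdan is living and takes 1/10.
Nadia is living and takes 1/10.
Oleg is living and takes 1/5.
Agnieszka predeceased; the 1/5 allotted to Agnieszka's branch passes to Agnieszka's issue by representation.
The 1/5 is divided into 4 equal shares of 1/20 among Kazimierz, Mieczyslaw, Czeslaw, Eliasz.
Kazimierz is living and takes 1/20.
Mieczyslaw is living and takes 1/20.
Czeslaw predeceased; the 1/20 allotted to Czeslaw's branch passes to Czeslaw's issue by representation.
The 1/20 is divided into 2 equal shares of 1/40 among Halina, Grzegorz.
Halina is living and takes 1/40.
Grzegorz predeceased; the 1/40 allotted to Grzegorz's branch passes to Grzegorz's issue by representation.
Danuta is the sole taker at this level and receives the full 1/40.
Eliasz is living and takes 1/20.
Jolanta is living and takes 1/5.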